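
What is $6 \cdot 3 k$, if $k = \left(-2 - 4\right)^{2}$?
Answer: $648$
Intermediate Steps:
$k = 36$ ($k = \left(-6\right)^{2} = 36$)
$6 \cdot 3 k = 6 \cdot 3 \cdot 36 = 18 \cdot 36 = 648$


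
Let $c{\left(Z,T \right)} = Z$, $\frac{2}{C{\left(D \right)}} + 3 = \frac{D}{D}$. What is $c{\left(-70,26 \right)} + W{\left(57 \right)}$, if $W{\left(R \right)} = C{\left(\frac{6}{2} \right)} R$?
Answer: $-127$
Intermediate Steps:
$C{\left(D \right)} = -1$ ($C{\left(D \right)} = \frac{2}{-3 + \frac{D}{D}} = \frac{2}{-3 + 1} = \frac{2}{-2} = 2 \left(- \frac{1}{2}\right) = -1$)
$W{\left(R \right)} = - R$
$c{\left(-70,26 \right)} + W{\left(57 \right)} = -70 - 57 = -127$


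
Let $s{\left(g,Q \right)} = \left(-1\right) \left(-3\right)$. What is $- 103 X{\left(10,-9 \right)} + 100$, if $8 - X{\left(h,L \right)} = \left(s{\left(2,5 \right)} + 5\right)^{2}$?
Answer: $5868$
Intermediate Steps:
$s{\left(g,Q \right)} = 3$
$X{\left(h,L \right)} = -56$ ($X{\left(h,L \right)} = 8 - \left(3 + 5\right)^{2} = 8 - 8^{2} = 8 - 64 = -56$)
$- 103 X{\left(10,-9 \right)} + 100 = \left(-103\right) \left(-56\right) + 100 = 5768 + 100 = 5868$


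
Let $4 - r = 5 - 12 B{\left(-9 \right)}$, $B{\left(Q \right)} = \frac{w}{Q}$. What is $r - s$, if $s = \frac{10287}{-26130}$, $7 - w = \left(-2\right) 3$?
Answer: $- \frac{468763}{26130} \approx -17.94$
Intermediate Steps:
$w = 13$ ($w = 7 - \left(-2\right) 3 = 7 - -6 = 7 + 6 = 13$)
$B{\left(Q \right)} = \frac{13}{Q}$
$s = - \frac{3429}{8710}$ ($s = 10287 \left(- \frac{1}{26130}\right) = - \frac{3429}{8710} \approx -0.39369$)
$r = - \frac{55}{3}$ ($r = 4 - \left(5 - 12 \frac{13}{-9}\right) = 4 - \left(5 - 12 \cdot 13 \left(- \frac{1}{9}\right)\right) = 4 - \left(5 - - \frac{52}{3}\right) = 4 - \left(5 + \frac{52}{3}\right) = 4 - \frac{67}{3} = - \frac{55}{3} \approx -18.333$)
$r - s = - \frac{55}{3} - - \frac{3429}{8710} = - \frac{55}{3} + \frac{3429}{8710} = - \frac{468763}{26130}$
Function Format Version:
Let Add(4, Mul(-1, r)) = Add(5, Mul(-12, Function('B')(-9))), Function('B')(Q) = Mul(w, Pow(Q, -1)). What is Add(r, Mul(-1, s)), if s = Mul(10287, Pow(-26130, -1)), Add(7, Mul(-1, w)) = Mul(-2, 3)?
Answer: Rational(-468763, 26130) ≈ -17.940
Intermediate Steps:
w = 13 (w = Add(7, Mul(-1, Mul(-2, 3))) = Add(7, Mul(-1, -6)) = Add(7, 6) = 13)
Function('B')(Q) = Mul(13, Pow(Q, -1))
s = Rational(-3429, 8710) (s = Mul(10287, Rational(-1, 26130)) = Rational(-3429, 8710) ≈ -0.39369)
r = Rational(-55, 3) (r = Add(4, Mul(-1, Add(5, Mul(-12, Mul(13, Pow(-9, -1)))))) = Add(4, Mul(-1, Add(5, Mul(-12, Mul(13, Rational(-1, 9)))))) = Add(4, Mul(-1, Add(5, Mul(-12, Rational(-13, 9))))) = Add(4, Mul(-1, Add(5, Rational(52, 3)))) = Add(4, Mul(-1, Rational(67, 3))) = Add(4, Rational(-67, 3)) = Rational(-55, 3) ≈ -18.333)
Add(r, Mul(-1, s)) = Add(Rational(-55, 3), Mul(-1, Rational(-3429, 8710))) = Add(Rational(-55, 3), Rational(3429, 8710)) = Rational(-468763, 26130)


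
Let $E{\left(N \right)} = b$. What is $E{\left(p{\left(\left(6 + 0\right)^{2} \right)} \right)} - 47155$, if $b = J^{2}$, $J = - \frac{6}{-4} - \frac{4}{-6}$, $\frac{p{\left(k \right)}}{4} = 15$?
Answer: $- \frac{1697411}{36} \approx -47150.0$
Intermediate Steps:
$p{\left(k \right)} = 60$ ($p{\left(k \right)} = 4 \cdot 15 = 60$)
$J = \frac{13}{6}$ ($J = \left(-6\right) \left(- \frac{1}{4}\right) - - \frac{2}{3} = \frac{3}{2} + \frac{2}{3} = \frac{13}{6} \approx 2.1667$)
$b = \frac{169}{36}$ ($b = \left(\frac{13}{6}\right)^{2} = \frac{169}{36} \approx 4.6944$)
$E{\left(N \right)} = \frac{169}{36}$
$E{\left(p{\left(\left(6 + 0\right)^{2} \right)} \right)} - 47155 = \frac{169}{36} - 47155 = - \frac{1697411}{36}$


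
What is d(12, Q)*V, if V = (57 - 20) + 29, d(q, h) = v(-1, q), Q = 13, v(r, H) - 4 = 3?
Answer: 462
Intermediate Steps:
v(r, H) = 7 (v(r, H) = 4 + 3 = 7)
d(q, h) = 7
V = 66 (V = 37 + 29 = 66)
d(12, Q)*V = 7*66 = 462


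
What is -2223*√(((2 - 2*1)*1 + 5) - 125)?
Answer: -4446*I*√30 ≈ -24352.0*I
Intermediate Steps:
-2223*√(((2 - 2*1)*1 + 5) - 125) = -2223*√(((2 - 2)*1 + 5) - 125) = -2223*√((0*1 + 5) - 125) = -2223*√((0 + 5) - 125) = -2223*√(5 - 125) = -4446*I*√30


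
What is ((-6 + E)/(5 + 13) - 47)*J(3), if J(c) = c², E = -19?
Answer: -871/2 ≈ -435.50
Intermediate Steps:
((-6 + E)/(5 + 13) - 47)*J(3) = ((-6 - 19)/(5 + 13) - 47)*3² = (-25/18 - 47)*9 = -871/18*9 = -871/2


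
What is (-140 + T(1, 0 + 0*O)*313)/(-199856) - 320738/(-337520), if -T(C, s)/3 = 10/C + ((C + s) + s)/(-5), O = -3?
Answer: 4203412067/4215962320 ≈ 0.99702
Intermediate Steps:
T(C, s) = -30/C + 3*C/5 + 6*s/5 (T(C, s) = -3*(10/C + ((C + s) + s)/(-5)) = -3*(10/C + (C + 2*s)*(-1/5)) = -3*(10/C + (-2*s/5 - C/5)) = -3*(10/C - 2*s/5 - C/5) = -30/C + 3*C/5 + 6*s/5)
(-140 + T(1, 0 + 0*O)*313)/(-199856) - 320738/(-337520) = (-140 + ((3/5)*(-50 + 1*(1 + 2*(0 + 0*(-3))))/1)*313)/(-199856) - 320738/(-337520) = (-140 + ((3/5)*1*(-50 + 1*(1 + 2*(0 + 0))))*313)*(-1/199856) - 320738*(-1/337520) = (-140 + ((3/5)*1*(-50 + 1*(1 + 2*0)))*313)*(-1/199856) + 160369/168760 = (-140 + ((3/5)*1*(-50 + 1*(1 + 0)))*313)*(-1/199856) + 160369/168760 = (-140 + ((3/5)*1*(-50 + 1*1))*313)*(-1/199856) + 160369/168760 = (-140 + ((3/5)*1*(-50 + 1))*313)*(-1/199856) + 160369/168760 = (-140 + ((3/5)*1*(-49))*313)*(-1/199856) + 160369/168760 = (-140 - 147/5*313)*(-1/199856) + 160369/168760 = (-140 - 46011/5)*(-1/199856) + 160369/168760 = -46711/5*(-1/199856) + 160369/168760 = 46711/999280 + 160369/168760 = 4203412067/4215962320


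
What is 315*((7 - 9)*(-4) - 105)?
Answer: -30555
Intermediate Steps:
315*((7 - 9)*(-4) - 105) = 315*(-2*(-4) - 105) = 315*(8 - 105) = 315*(-97) = -30555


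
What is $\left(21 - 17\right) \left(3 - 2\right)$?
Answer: $4$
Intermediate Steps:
$\left(21 - 17\right) \left(3 - 2\right) = 4 \cdot 1 = 4$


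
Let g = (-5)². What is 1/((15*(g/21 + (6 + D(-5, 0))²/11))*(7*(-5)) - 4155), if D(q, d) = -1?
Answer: -11/65705 ≈ -0.00016742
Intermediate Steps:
g = 25
1/((15*(g/21 + (6 + D(-5, 0))²/11))*(7*(-5)) - 4155) = 1/((15*(25/21 + (6 - 1)²/11))*(7*(-5)) - 4155) = 1/((15*(25*(1/21) + 5²*(1/11)))*(-35) - 4155) = 1/((15*(25/21 + 25*(1/11)))*(-35) - 4155) = 1/((15*(25/21 + 25/11))*(-35) - 4155) = 1/((15*(800/231))*(-35) - 4155) = 1/((4000/77)*(-35) - 4155) = 1/(-20000/11 - 4155) = 1/(-65705/11) = -11/65705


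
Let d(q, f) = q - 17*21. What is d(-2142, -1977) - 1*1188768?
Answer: -1191267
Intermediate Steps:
d(q, f) = -357 + q (d(q, f) = q - 357 = -357 + q)
d(-2142, -1977) - 1*1188768 = (-357 - 2142) - 1*1188768 = -2499 - 1188768 = -1191267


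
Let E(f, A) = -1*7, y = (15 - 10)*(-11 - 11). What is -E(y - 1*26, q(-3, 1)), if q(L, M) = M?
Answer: 7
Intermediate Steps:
y = -110 (y = 5*(-22) = -110)
E(f, A) = -7
-E(y - 1*26, q(-3, 1)) = -1*(-7) = 7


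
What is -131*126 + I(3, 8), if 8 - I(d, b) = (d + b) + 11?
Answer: -16520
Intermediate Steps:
I(d, b) = -3 - b - d (I(d, b) = 8 - ((d + b) + 11) = 8 - ((b + d) + 11) = 8 - (11 + b + d) = 8 + (-11 - b - d) = -3 - b - d)
-131*126 + I(3, 8) = -131*126 + (-3 - 1*8 - 1*3) = -16506 + (-3 - 8 - 3) = -16506 - 14 = -16520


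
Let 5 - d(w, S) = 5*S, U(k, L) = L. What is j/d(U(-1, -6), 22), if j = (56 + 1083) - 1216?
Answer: 11/15 ≈ 0.73333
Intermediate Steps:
d(w, S) = 5 - 5*S
j = -77 (j = 1139 - 1216 = -77)
j/d(U(-1, -6), 22) = -77/(5 - 5*22) = -77/(5 - 110) = -77/(-105) = -1/105*(-77) = 11/15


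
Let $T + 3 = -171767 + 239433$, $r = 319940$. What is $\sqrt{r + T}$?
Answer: $3 \sqrt{43067} \approx 622.58$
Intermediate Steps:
$T = 67663$ ($T = -3 + \left(-171767 + 239433\right) = -3 + 67666 = 67663$)
$\sqrt{r + T} = \sqrt{319940 + 67663} = \sqrt{387603} = 3 \sqrt{43067}$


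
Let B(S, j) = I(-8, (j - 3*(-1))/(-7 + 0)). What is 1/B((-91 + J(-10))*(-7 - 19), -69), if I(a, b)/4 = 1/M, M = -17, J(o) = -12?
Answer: -17/4 ≈ -4.2500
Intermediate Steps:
I(a, b) = -4/17 (I(a, b) = 4/(-17) = 4*(-1/17) = -4/17)
B(S, j) = -4/17
1/B((-91 + J(-10))*(-7 - 19), -69) = 1/(-4/17) = -17/4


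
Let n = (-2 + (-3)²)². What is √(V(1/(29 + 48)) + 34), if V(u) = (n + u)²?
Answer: √14444662/77 ≈ 49.359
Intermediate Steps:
n = 49 (n = (-2 + 9)² = 7² = 49)
V(u) = (49 + u)²
√(V(1/(29 + 48)) + 34) = √((49 + 1/(29 + 48))² + 34) = √((49 + 1/77)² + 34) = √((3774/77)² + 34) = √(14243076/5929 + 34) = √(14444662/5929) = √14444662/77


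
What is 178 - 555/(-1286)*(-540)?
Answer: -35396/643 ≈ -55.048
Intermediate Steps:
178 - 555/(-1286)*(-540) = 178 - 555*(-1/1286)*(-540) = 178 + (555/1286)*(-540) = 178 - 149850/643 = -35396/643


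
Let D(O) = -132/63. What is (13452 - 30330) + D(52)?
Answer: -354482/21 ≈ -16880.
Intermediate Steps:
D(O) = -44/21 (D(O) = -132*1/63 = -44/21)
(13452 - 30330) + D(52) = (13452 - 30330) - 44/21 = -16878 - 44/21 = -354482/21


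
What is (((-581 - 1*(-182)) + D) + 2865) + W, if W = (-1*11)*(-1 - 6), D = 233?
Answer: 2776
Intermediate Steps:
W = 77 (W = -11*(-7) = 77)
(((-581 - 1*(-182)) + D) + 2865) + W = (((-581 - 1*(-182)) + 233) + 2865) + 77 = (((-581 + 182) + 233) + 2865) + 77 = ((-399 + 233) + 2865) + 77 = (-166 + 2865) + 77 = 2699 + 77 = 2776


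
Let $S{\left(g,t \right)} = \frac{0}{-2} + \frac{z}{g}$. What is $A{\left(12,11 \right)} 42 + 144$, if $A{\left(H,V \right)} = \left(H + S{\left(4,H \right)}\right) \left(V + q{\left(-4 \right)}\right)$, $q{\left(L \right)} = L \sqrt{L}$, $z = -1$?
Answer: $\frac{11145}{2} - 3948 i \approx 5572.5 - 3948.0 i$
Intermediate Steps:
$S{\left(g,t \right)} = - \frac{1}{g}$ ($S{\left(g,t \right)} = \frac{0}{-2} - \frac{1}{g} = 0 \left(- \frac{1}{2}\right) - \frac{1}{g} = 0 - \frac{1}{g} = - \frac{1}{g}$)
$q{\left(L \right)} = L^{\frac{3}{2}}$
$A{\left(H,V \right)} = \left(- \frac{1}{4} + H\right) \left(V - 8 i\right)$ ($A{\left(H,V \right)} = \left(H - \frac{1}{4}\right) \left(V + \left(-4\right)^{\frac{3}{2}}\right) = \left(H - \frac{1}{4}\right) \left(V - 8 i\right) = \left(- \frac{1}{4} + H\right) \left(V - 8 i\right)$)
$A{\left(12,11 \right)} 42 + 144 = \left(2 i - \frac{11}{4} + 12 \cdot 11 - 8 i 12\right) 42 + 144 = \left(2 i - \frac{11}{4} + 132 - 96 i\right) 42 + 144 = \left(\frac{517}{4} - 94 i\right) 42 + 144 = \left(\frac{10857}{2} - 3948 i\right) + 144 = \frac{11145}{2} - 3948 i$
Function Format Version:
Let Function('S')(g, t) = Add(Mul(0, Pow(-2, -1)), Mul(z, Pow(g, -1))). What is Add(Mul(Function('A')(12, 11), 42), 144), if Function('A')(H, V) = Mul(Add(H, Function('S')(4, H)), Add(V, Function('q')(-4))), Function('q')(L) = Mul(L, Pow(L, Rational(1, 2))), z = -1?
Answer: Add(Rational(11145, 2), Mul(-3948, I)) ≈ Add(5572.5, Mul(-3948.0, I))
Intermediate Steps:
Function('S')(g, t) = Mul(-1, Pow(g, -1)) (Function('S')(g, t) = Add(Mul(0, Pow(-2, -1)), Mul(-1, Pow(g, -1))) = Add(Mul(0, Rational(-1, 2)), Mul(-1, Pow(g, -1))) = Add(0, Mul(-1, Pow(g, -1))) = Mul(-1, Pow(g, -1)))
Function('q')(L) = Pow(L, Rational(3, 2))
Function('A')(H, V) = Mul(Add(Rational(-1, 4), H), Add(V, Mul(-8, I))) (Function('A')(H, V) = Mul(Add(H, Mul(-1, Pow(4, -1))), Add(V, Pow(-4, Rational(3, 2)))) = Mul(Add(H, Mul(-1, Rational(1, 4))), Add(V, Mul(-8, I))) = Mul(Add(H, Rational(-1, 4)), Add(V, Mul(-8, I))) = Mul(Add(Rational(-1, 4), H), Add(V, Mul(-8, I))))
Add(Mul(Function('A')(12, 11), 42), 144) = Add(Mul(Add(Mul(2, I), Mul(Rational(-1, 4), 11), Mul(12, 11), Mul(-8, I, 12)), 42), 144) = Add(Mul(Add(Mul(2, I), Rational(-11, 4), 132, Mul(-96, I)), 42), 144) = Add(Mul(Add(Rational(517, 4), Mul(-94, I)), 42), 144) = Add(Add(Rational(10857, 2), Mul(-3948, I)), 144) = Add(Rational(11145, 2), Mul(-3948, I))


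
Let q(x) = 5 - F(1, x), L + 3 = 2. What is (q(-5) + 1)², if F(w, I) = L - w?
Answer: 64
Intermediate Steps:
L = -1 (L = -3 + 2 = -1)
F(w, I) = -1 - w
q(x) = 7 (q(x) = 5 - (-1 - 1*1) = 5 - (-1 - 1) = 5 - 1*(-2) = 5 + 2 = 7)
(q(-5) + 1)² = (7 + 1)² = 8² = 64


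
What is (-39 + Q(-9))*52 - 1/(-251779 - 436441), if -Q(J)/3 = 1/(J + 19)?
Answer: -1406446391/688220 ≈ -2043.6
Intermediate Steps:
Q(J) = -3/(19 + J) (Q(J) = -3/(J + 19) = -3/(19 + J))
(-39 + Q(-9))*52 - 1/(-251779 - 436441) = (-39 - 3/(19 - 9))*52 - 1/(-251779 - 436441) = (-39 - 3/10)*52 - 1/(-688220) = (-39 - 3*⅒)*52 - 1*(-1/688220) = (-39 - 3/10)*52 + 1/688220 = -393/10*52 + 1/688220 = -10218/5 + 1/688220 = -1406446391/688220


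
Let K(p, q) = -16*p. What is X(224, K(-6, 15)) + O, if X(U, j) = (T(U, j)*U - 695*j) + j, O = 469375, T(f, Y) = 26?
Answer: 408575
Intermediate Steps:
X(U, j) = -694*j + 26*U (X(U, j) = (26*U - 695*j) + j = (-695*j + 26*U) + j = -694*j + 26*U)
X(224, K(-6, 15)) + O = (-(-11104)*(-6) + 26*224) + 469375 = (-694*96 + 5824) + 469375 = (-66624 + 5824) + 469375 = -60800 + 469375 = 408575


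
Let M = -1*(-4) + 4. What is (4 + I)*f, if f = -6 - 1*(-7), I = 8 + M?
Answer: 20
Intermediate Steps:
M = 8 (M = 4 + 4 = 8)
I = 16 (I = 8 + 8 = 16)
f = 1 (f = -6 + 7 = 1)
(4 + I)*f = (4 + 16)*1 = 20*1 = 20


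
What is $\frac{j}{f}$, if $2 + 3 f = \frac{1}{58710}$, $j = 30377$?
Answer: $- \frac{5350301010}{117419} \approx -45566.0$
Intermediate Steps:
$f = - \frac{117419}{176130}$ ($f = - \frac{2}{3} + \frac{1}{3 \cdot 58710} = - \frac{2}{3} + \frac{1}{3} \cdot \frac{1}{58710} = - \frac{2}{3} + \frac{1}{176130} = - \frac{117419}{176130} \approx -0.66666$)
$\frac{j}{f} = \frac{30377}{- \frac{117419}{176130}} = 30377 \left(- \frac{176130}{117419}\right) = - \frac{5350301010}{117419}$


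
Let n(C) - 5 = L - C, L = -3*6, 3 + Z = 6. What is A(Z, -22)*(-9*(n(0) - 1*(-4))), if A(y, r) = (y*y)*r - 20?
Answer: -17658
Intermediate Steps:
Z = 3 (Z = -3 + 6 = 3)
L = -18
n(C) = -13 - C (n(C) = 5 + (-18 - C) = -13 - C)
A(y, r) = -20 + r*y**2 (A(y, r) = y**2*r - 20 = r*y**2 - 20 = -20 + r*y**2)
A(Z, -22)*(-9*(n(0) - 1*(-4))) = (-20 - 22*3**2)*(-9*((-13 - 1*0) - 1*(-4))) = (-20 - 22*9)*(-9*((-13 + 0) + 4)) = (-20 - 198)*(-9*(-13 + 4)) = -(-1962)*(-9) = -218*81 = -17658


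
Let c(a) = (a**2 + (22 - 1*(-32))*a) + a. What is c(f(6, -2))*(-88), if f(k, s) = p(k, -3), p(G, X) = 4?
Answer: -20768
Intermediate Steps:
f(k, s) = 4
c(a) = a**2 + 55*a (c(a) = (a**2 + (22 + 32)*a) + a = (a**2 + 54*a) + a = a**2 + 55*a)
c(f(6, -2))*(-88) = (4*(55 + 4))*(-88) = (4*59)*(-88) = 236*(-88) = -20768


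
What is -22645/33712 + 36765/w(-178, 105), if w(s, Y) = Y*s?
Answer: -1131059/428624 ≈ -2.6388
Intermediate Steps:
-22645/33712 + 36765/w(-178, 105) = -22645/33712 + 36765/((105*(-178))) = -22645*1/33712 + 36765/(-18690) = -3235/4816 + 36765*(-1/18690) = -3235/4816 - 2451/1246 = -1131059/428624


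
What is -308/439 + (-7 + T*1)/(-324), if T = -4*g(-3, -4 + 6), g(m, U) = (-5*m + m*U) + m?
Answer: -86183/142236 ≈ -0.60592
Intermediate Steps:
g(m, U) = -4*m + U*m (g(m, U) = (-5*m + U*m) + m = -4*m + U*m)
T = -24 (T = -(-12)*(-4 + (-4 + 6)) = -(-12)*(-4 + 2) = -(-12)*(-2) = -4*6 = -24)
-308/439 + (-7 + T*1)/(-324) = -308/439 + (-7 - 24*1)/(-324) = -308*1/439 + (-7 - 24)*(-1/324) = -308/439 - 31*(-1/324) = -308/439 + 31/324 = -86183/142236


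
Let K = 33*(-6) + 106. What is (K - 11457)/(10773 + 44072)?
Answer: -11549/54845 ≈ -0.21058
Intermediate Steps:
K = -92 (K = -198 + 106 = -92)
(K - 11457)/(10773 + 44072) = (-92 - 11457)/(10773 + 44072) = -11549/54845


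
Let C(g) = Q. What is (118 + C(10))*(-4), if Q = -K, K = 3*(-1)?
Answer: -484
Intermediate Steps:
K = -3
Q = 3 (Q = -1*(-3) = 3)
C(g) = 3
(118 + C(10))*(-4) = (118 + 3)*(-4) = 121*(-4) = -484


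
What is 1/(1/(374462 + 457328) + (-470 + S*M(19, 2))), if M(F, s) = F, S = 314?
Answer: 831790/4571517841 ≈ 0.00018195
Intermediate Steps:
1/(1/(374462 + 457328) + (-470 + S*M(19, 2))) = 1/(1/(374462 + 457328) + (-470 + 314*19)) = 1/(1/831790 + (-470 + 5966)) = 1/(1/831790 + 5496) = 1/(4571517841/831790) = 831790/4571517841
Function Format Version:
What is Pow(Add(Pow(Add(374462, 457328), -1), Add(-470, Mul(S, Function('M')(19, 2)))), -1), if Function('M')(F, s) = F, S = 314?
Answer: Rational(831790, 4571517841) ≈ 0.00018195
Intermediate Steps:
Pow(Add(Pow(Add(374462, 457328), -1), Add(-470, Mul(S, Function('M')(19, 2)))), -1) = Pow(Add(Pow(Add(374462, 457328), -1), Add(-470, Mul(314, 19))), -1) = Pow(Add(Pow(831790, -1), Add(-470, 5966)), -1) = Pow(Add(Rational(1, 831790), 5496), -1) = Pow(Rational(4571517841, 831790), -1) = Rational(831790, 4571517841)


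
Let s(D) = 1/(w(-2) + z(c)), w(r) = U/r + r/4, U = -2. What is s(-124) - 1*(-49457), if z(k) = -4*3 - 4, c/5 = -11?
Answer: 1533165/31 ≈ 49457.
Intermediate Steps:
w(r) = -2/r + r/4
c = -55 (c = 5*(-11) = -55)
z(k) = -16 (z(k) = -12 - 4 = -16)
s(D) = -2/31 (s(D) = 1/((-2/(-2) + (¼)*(-2)) - 16) = 1/((-2*(-½) - ½) - 16) = 1/((1 - ½) - 16) = 1/(½ - 16) = 1/(-31/2) = -2/31)
s(-124) - 1*(-49457) = -2/31 - 1*(-49457) = -2/31 + 49457 = 1533165/31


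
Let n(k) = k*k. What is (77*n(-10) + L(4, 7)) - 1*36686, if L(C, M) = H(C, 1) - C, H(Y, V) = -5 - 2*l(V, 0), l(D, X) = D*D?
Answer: -28997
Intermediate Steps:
n(k) = k²
l(D, X) = D²
H(Y, V) = -5 - 2*V²
L(C, M) = -7 - C (L(C, M) = (-5 - 2*1²) - C = (-5 - 2*1) - C = (-5 - 2) - C = -7 - C)
(77*n(-10) + L(4, 7)) - 1*36686 = (77*(-10)² + (-7 - 1*4)) - 1*36686 = (77*100 + (-7 - 4)) - 36686 = (7700 - 11) - 36686 = 7689 - 36686 = -28997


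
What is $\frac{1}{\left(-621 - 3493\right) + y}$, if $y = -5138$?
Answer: $- \frac{1}{9252} \approx -0.00010808$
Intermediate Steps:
$\frac{1}{\left(-621 - 3493\right) + y} = \frac{1}{\left(-621 - 3493\right) - 5138} = \frac{1}{-4114 - 5138} = \frac{1}{-9252} = - \frac{1}{9252}$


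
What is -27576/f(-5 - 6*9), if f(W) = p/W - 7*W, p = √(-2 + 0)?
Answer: -4404968792/65972299 - 180776*I*√2/65972299 ≈ -66.77 - 0.0038752*I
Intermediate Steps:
p = I*√2 (p = √(-2) = I*√2 ≈ 1.4142*I)
f(W) = -7*W + I*√2/W (f(W) = (I*√2)/W - 7*W = I*√2/W - 7*W = -7*W + I*√2/W)
-27576/f(-5 - 6*9) = -27576/(-7*(-5 - 6*9) + I*√2/(-5 - 6*9)) = -27576/(-7*(-5 - 54) + I*√2/(-5 - 54)) = -27576/(-7*(-59) + I*√2/(-59)) = -27576/(413 + I*√2*(-1/59)) = -27576/(413 - I*√2/59)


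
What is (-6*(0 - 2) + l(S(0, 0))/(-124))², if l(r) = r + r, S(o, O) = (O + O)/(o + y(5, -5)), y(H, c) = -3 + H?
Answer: 144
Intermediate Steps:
S(o, O) = 2*O/(2 + o) (S(o, O) = (O + O)/(o + (-3 + 5)) = (2*O)/(o + 2) = (2*O)/(2 + o) = 2*O/(2 + o))
l(r) = 2*r
(-6*(0 - 2) + l(S(0, 0))/(-124))² = (-6*(0 - 2) + (2*(2*0/(2 + 0)))/(-124))² = (-6*(-2) + (2*(2*0/2))*(-1/124))² = (12 + (2*(2*0*(½)))*(-1/124))² = (12 + (2*0)*(-1/124))² = (12 + 0*(-1/124))² = (12 + 0)² = 12² = 144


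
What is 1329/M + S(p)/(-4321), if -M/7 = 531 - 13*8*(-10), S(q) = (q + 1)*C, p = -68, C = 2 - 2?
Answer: -1329/10997 ≈ -0.12085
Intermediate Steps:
C = 0
S(q) = 0 (S(q) = (q + 1)*0 = (1 + q)*0 = 0)
M = -10997 (M = -7*(531 - 13*8*(-10)) = -7*(531 - 104*(-10)) = -7*(531 + 1040) = -7*1571 = -10997)
1329/M + S(p)/(-4321) = 1329/(-10997) + 0/(-4321) = 1329*(-1/10997) + 0*(-1/4321) = -1329/10997 + 0 = -1329/10997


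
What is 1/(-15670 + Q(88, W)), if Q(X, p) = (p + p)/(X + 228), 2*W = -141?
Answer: -316/4951861 ≈ -6.3814e-5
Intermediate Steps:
W = -141/2 (W = (1/2)*(-141) = -141/2 ≈ -70.500)
Q(X, p) = 2*p/(228 + X) (Q(X, p) = (2*p)/(228 + X) = 2*p/(228 + X))
1/(-15670 + Q(88, W)) = 1/(-15670 + 2*(-141/2)/(228 + 88)) = 1/(-15670 + 2*(-141/2)/316) = 1/(-15670 + 2*(-141/2)*(1/316)) = 1/(-15670 - 141/316) = 1/(-4951861/316) = -316/4951861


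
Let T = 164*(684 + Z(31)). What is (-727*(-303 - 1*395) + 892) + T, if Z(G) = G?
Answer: 625598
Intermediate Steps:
T = 117260 (T = 164*(684 + 31) = 164*715 = 117260)
(-727*(-303 - 1*395) + 892) + T = (-727*(-303 - 1*395) + 892) + 117260 = (-727*(-303 - 395) + 892) + 117260 = (-727*(-698) + 892) + 117260 = (507446 + 892) + 117260 = 508338 + 117260 = 625598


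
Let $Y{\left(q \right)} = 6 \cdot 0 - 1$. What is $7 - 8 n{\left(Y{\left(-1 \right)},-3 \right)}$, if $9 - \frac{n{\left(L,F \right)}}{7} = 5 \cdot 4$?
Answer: $623$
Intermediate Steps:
$Y{\left(q \right)} = -1$ ($Y{\left(q \right)} = 0 - 1 = -1$)
$n{\left(L,F \right)} = -77$ ($n{\left(L,F \right)} = 63 - 7 \cdot 5 \cdot 4 = 63 - 140 = -77$)
$7 - 8 n{\left(Y{\left(-1 \right)},-3 \right)} = 7 - -616 = 7 + 616 = 623$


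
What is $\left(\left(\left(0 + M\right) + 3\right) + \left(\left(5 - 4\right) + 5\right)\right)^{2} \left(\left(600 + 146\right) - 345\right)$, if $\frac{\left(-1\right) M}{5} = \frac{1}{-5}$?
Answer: $40100$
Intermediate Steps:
$M = 1$ ($M = - \frac{5}{-5} = \left(-5\right) \left(- \frac{1}{5}\right) = 1$)
$\left(\left(\left(0 + M\right) + 3\right) + \left(\left(5 - 4\right) + 5\right)\right)^{2} \left(\left(600 + 146\right) - 345\right) = \left(\left(\left(0 + 1\right) + 3\right) + \left(\left(5 - 4\right) + 5\right)\right)^{2} \left(\left(600 + 146\right) - 345\right) = \left(\left(1 + 3\right) + \left(1 + 5\right)\right)^{2} \left(746 - 345\right) = \left(4 + 6\right)^{2} \cdot 401 = 10^{2} \cdot 401 = 100 \cdot 401 = 40100$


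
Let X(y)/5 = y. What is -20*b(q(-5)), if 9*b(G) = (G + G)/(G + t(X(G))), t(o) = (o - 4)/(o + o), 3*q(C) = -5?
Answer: -10000/1251 ≈ -7.9936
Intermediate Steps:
X(y) = 5*y
q(C) = -5/3 (q(C) = (⅓)*(-5) = -5/3)
t(o) = (-4 + o)/(2*o) (t(o) = (-4 + o)/((2*o)) = (-4 + o)*(1/(2*o)) = (-4 + o)/(2*o))
b(G) = 2*G/(9*(G + (-4 + 5*G)/(10*G))) (b(G) = ((G + G)/(G + (-4 + 5*G)/(2*((5*G)))))/9 = ((2*G)/(G + (1/(5*G))*(-4 + 5*G)/2))/9 = ((2*G)/(G + (-4 + 5*G)/(10*G)))/9 = (2*G/(G + (-4 + 5*G)/(10*G)))/9 = 2*G/(9*(G + (-4 + 5*G)/(10*G))))
-20*b(q(-5)) = -400*(-5/3)²/(9*(-4 + 5*(-5/3) + 10*(-5/3)²)) = -400*25/(9*9*(-4 - 25/3 + 10*(25/9))) = -400*25/(9*9*(-4 - 25/3 + 250/9)) = -400*25/(9*9*139/9) = -400*25*9/(9*9*139) = -20*500/1251 = -10000/1251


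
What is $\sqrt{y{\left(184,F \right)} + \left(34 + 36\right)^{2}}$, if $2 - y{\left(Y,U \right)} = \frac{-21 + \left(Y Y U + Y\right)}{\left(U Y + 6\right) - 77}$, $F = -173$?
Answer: $\frac{\sqrt{4802409028643}}{31903} \approx 68.691$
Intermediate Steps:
$y{\left(Y,U \right)} = 2 - \frac{-21 + Y + U Y^{2}}{-71 + U Y}$ ($y{\left(Y,U \right)} = 2 - \frac{-21 + \left(Y Y U + Y\right)}{\left(U Y + 6\right) - 77} = 2 - \frac{-21 + \left(Y^{2} U + Y\right)}{\left(6 + U Y\right) - 77} = 2 - \frac{-21 + \left(U Y^{2} + Y\right)}{-71 + U Y} = 2 - \frac{-21 + \left(Y + U Y^{2}\right)}{-71 + U Y} = 2 - \frac{-21 + Y + U Y^{2}}{-71 + U Y}$)
$\sqrt{y{\left(184,F \right)} + \left(34 + 36\right)^{2}} = \sqrt{\frac{-121 - 184 - - 173 \cdot 184^{2} + 2 \left(-173\right) 184}{-71 - 31832} + \left(34 + 36\right)^{2}} = \sqrt{\frac{-121 - 184 - \left(-173\right) 33856 - 63664}{-71 - 31832} + 70^{2}} = \sqrt{\frac{-121 - 184 + 5857088 - 63664}{-31903} + 4900} = \sqrt{\left(- \frac{1}{31903}\right) 5793119 + 4900} = \sqrt{- \frac{5793119}{31903} + 4900} = \sqrt{\frac{150531581}{31903}} = \frac{\sqrt{4802409028643}}{31903}$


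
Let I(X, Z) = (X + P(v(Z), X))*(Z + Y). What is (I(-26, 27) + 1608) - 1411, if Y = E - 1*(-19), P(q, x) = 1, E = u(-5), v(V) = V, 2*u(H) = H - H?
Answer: -953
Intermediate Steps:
u(H) = 0 (u(H) = (H - H)/2 = (½)*0 = 0)
E = 0
Y = 19 (Y = 0 - 1*(-19) = 0 + 19 = 19)
I(X, Z) = (1 + X)*(19 + Z) (I(X, Z) = (X + 1)*(Z + 19) = (1 + X)*(19 + Z))
(I(-26, 27) + 1608) - 1411 = ((19 + 27 + 19*(-26) - 26*27) + 1608) - 1411 = ((19 + 27 - 494 - 702) + 1608) - 1411 = (-1150 + 1608) - 1411 = 458 - 1411 = -953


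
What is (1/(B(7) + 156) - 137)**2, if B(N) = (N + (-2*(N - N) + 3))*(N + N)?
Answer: 1644383601/87616 ≈ 18768.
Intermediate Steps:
B(N) = 2*N*(3 + N) (B(N) = (N + (-2*0 + 3))*(2*N) = (N + (0 + 3))*(2*N) = (N + 3)*(2*N) = (3 + N)*(2*N) = 2*N*(3 + N))
(1/(B(7) + 156) - 137)**2 = (1/(2*7*(3 + 7) + 156) - 137)**2 = (1/(2*7*10 + 156) - 137)**2 = (1/(140 + 156) - 137)**2 = (1/296 - 137)**2 = (-40551/296)**2 = 1644383601/87616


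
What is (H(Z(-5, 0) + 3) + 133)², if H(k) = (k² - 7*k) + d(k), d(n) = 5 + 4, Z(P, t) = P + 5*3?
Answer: 48400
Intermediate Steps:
Z(P, t) = 15 + P (Z(P, t) = P + 15 = 15 + P)
d(n) = 9
H(k) = 9 + k² - 7*k (H(k) = (k² - 7*k) + 9 = 9 + k² - 7*k)
(H(Z(-5, 0) + 3) + 133)² = ((9 + ((15 - 5) + 3)² - 7*((15 - 5) + 3)) + 133)² = ((9 + (10 + 3)² - 7*(10 + 3)) + 133)² = ((9 + 13² - 7*13) + 133)² = ((9 + 169 - 91) + 133)² = (87 + 133)² = 220² = 48400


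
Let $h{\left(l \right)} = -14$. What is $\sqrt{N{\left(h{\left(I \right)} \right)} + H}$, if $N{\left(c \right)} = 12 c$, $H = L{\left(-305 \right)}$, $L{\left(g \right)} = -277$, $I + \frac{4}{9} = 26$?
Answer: $i \sqrt{445} \approx 21.095 i$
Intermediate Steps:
$I = \frac{230}{9}$ ($I = - \frac{4}{9} + 26 = \frac{230}{9} \approx 25.556$)
$H = -277$
$\sqrt{N{\left(h{\left(I \right)} \right)} + H} = \sqrt{12 \left(-14\right) - 277} = \sqrt{-168 - 277} = \sqrt{-445} = i \sqrt{445}$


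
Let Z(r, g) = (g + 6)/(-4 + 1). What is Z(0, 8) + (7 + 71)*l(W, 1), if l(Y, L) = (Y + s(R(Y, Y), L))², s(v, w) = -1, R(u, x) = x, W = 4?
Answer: 2092/3 ≈ 697.33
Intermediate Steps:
Z(r, g) = -2 - g/3 (Z(r, g) = (6 + g)/(-3) = (6 + g)*(-⅓) = -2 - g/3)
l(Y, L) = (-1 + Y)² (l(Y, L) = (Y - 1)² = (-1 + Y)²)
Z(0, 8) + (7 + 71)*l(W, 1) = (-2 - ⅓*8) + (7 + 71)*(-1 + 4)² = (-2 - 8/3) + 78*3² = -14/3 + 78*9 = -14/3 + 702 = 2092/3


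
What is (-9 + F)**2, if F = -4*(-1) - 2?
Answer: 49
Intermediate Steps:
F = 2 (F = 4 - 2 = 2)
(-9 + F)**2 = (-9 + 2)**2 = (-7)**2 = 49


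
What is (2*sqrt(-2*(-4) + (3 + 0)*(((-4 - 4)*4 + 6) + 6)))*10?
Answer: 40*I*sqrt(13) ≈ 144.22*I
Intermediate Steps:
(2*sqrt(-2*(-4) + (3 + 0)*(((-4 - 4)*4 + 6) + 6)))*10 = (2*sqrt(8 + 3*((-8*4 + 6) + 6)))*10 = (2*sqrt(8 + 3*((-32 + 6) + 6)))*10 = (2*sqrt(8 + 3*(-26 + 6)))*10 = (2*sqrt(8 + 3*(-20)))*10 = (2*sqrt(8 - 60))*10 = (2*sqrt(-52))*10 = (2*(2*I*sqrt(13)))*10 = (4*I*sqrt(13))*10 = 40*I*sqrt(13)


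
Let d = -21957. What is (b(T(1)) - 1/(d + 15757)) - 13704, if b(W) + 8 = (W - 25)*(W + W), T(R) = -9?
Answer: -81219999/6200 ≈ -13100.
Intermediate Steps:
b(W) = -8 + 2*W*(-25 + W) (b(W) = -8 + (W - 25)*(W + W) = -8 + (-25 + W)*(2*W) = -8 + 2*W*(-25 + W))
(b(T(1)) - 1/(d + 15757)) - 13704 = ((-8 - 50*(-9) + 2*(-9)**2) - 1/(-21957 + 15757)) - 13704 = ((-8 + 450 + 2*81) - 1/(-6200)) - 13704 = ((-8 + 450 + 162) - 1*(-1/6200)) - 13704 = (604 + 1/6200) - 13704 = 3744801/6200 - 13704 = -81219999/6200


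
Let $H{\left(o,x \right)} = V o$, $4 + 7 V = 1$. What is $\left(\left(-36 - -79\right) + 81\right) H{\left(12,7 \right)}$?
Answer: $- \frac{4464}{7} \approx -637.71$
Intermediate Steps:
$V = - \frac{3}{7}$ ($V = - \frac{4}{7} + \frac{1}{7} \cdot 1 = - \frac{4}{7} + \frac{1}{7} = - \frac{3}{7} \approx -0.42857$)
$H{\left(o,x \right)} = - \frac{3 o}{7}$
$\left(\left(-36 - -79\right) + 81\right) H{\left(12,7 \right)} = \left(\left(-36 - -79\right) + 81\right) \left(\left(- \frac{3}{7}\right) 12\right) = \left(\left(-36 + 79\right) + 81\right) \left(- \frac{36}{7}\right) = \left(43 + 81\right) \left(- \frac{36}{7}\right) = 124 \left(- \frac{36}{7}\right) = - \frac{4464}{7}$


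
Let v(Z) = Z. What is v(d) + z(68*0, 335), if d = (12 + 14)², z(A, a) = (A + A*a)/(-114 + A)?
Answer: 676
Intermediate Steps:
z(A, a) = (A + A*a)/(-114 + A)
d = 676 (d = 26² = 676)
v(d) + z(68*0, 335) = 676 + (68*0)*(1 + 335)/(-114 + 68*0) = 676 + 0*336/(-114 + 0) = 676 + 0*336/(-114) = 676 + 0*(-1/114)*336 = 676 + 0 = 676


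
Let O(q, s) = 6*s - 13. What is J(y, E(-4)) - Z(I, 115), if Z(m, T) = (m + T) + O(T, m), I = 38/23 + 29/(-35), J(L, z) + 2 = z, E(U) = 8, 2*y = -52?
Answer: -11703/115 ≈ -101.77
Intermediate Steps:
y = -26 (y = (1/2)*(-52) = -26)
J(L, z) = -2 + z
I = 663/805 (I = 38*(1/23) + 29*(-1/35) = 38/23 - 29/35 = 663/805 ≈ 0.82360)
O(q, s) = -13 + 6*s
Z(m, T) = -13 + T + 7*m (Z(m, T) = (m + T) + (-13 + 6*m) = (T + m) + (-13 + 6*m) = -13 + T + 7*m)
J(y, E(-4)) - Z(I, 115) = (-2 + 8) - (-13 + 115 + 7*(663/805)) = 6 - (-13 + 115 + 663/115) = 6 - 1*12393/115 = 6 - 12393/115 = -11703/115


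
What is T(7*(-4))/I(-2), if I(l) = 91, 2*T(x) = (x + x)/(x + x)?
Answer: 1/182 ≈ 0.0054945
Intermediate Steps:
T(x) = ½ (T(x) = ((x + x)/(x + x))/2 = ((2*x)/((2*x)))/2 = ((2*x)*(1/(2*x)))/2 = (½)*1 = ½)
T(7*(-4))/I(-2) = (½)/91 = (½)*(1/91) = 1/182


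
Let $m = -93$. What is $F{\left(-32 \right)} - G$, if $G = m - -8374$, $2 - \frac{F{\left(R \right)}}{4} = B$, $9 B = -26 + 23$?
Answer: $- \frac{24815}{3} \approx -8271.7$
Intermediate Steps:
$B = - \frac{1}{3}$ ($B = \frac{-26 + 23}{9} = \frac{1}{9} \left(-3\right) = - \frac{1}{3} \approx -0.33333$)
$F{\left(R \right)} = \frac{28}{3}$ ($F{\left(R \right)} = 8 - - \frac{4}{3} = 8 + \frac{4}{3} = \frac{28}{3}$)
$G = 8281$ ($G = -93 - -8374 = -93 + 8374 = 8281$)
$F{\left(-32 \right)} - G = \frac{28}{3} - 8281 = - \frac{24815}{3}$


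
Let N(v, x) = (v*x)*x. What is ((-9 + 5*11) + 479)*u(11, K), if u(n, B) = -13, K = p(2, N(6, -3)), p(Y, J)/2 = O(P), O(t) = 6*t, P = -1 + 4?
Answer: -6825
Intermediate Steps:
P = 3
N(v, x) = v*x²
p(Y, J) = 36 (p(Y, J) = 2*(6*3) = 2*18 = 36)
K = 36
((-9 + 5*11) + 479)*u(11, K) = ((-9 + 5*11) + 479)*(-13) = ((-9 + 55) + 479)*(-13) = (46 + 479)*(-13) = 525*(-13) = -6825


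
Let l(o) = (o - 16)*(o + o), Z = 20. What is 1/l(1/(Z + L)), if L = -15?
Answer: -25/158 ≈ -0.15823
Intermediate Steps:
l(o) = 2*o*(-16 + o) (l(o) = (-16 + o)*(2*o) = 2*o*(-16 + o))
1/l(1/(Z + L)) = 1/(2*(-16 + 1/(20 - 15))/(20 - 15)) = 1/(2*(-16 + 1/5)/5) = 1/(2*(1/5)*(-16 + 1/5)) = 1/(2*(1/5)*(-79/5)) = 1/(-158/25) = -25/158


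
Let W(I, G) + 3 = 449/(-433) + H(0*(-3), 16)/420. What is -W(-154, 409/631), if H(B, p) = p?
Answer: 181808/45465 ≈ 3.9989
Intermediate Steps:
W(I, G) = -181808/45465 (W(I, G) = -3 + (449/(-433) + 16/420) = -3 + (449*(-1/433) + 16*(1/420)) = -3 + (-449/433 + 4/105) = -3 - 45413/45465 = -181808/45465)
-W(-154, 409/631) = -1*(-181808/45465) = 181808/45465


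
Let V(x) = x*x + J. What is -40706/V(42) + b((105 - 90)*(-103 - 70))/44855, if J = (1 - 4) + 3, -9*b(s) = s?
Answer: -182535901/7912422 ≈ -23.070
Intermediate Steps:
b(s) = -s/9
J = 0 (J = -3 + 3 = 0)
V(x) = x² (V(x) = x*x + 0 = x² + 0 = x²)
-40706/V(42) + b((105 - 90)*(-103 - 70))/44855 = -40706/(42²) - (105 - 90)*(-103 - 70)/9/44855 = -40706/1764 - 5*(-173)/3*(1/44855) = -40706*1/1764 - ⅑*(-2595)*(1/44855) = -20353/882 + (865/3)*(1/44855) = -20353/882 + 173/26913 = -182535901/7912422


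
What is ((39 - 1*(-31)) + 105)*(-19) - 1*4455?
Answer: -7780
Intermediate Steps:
((39 - 1*(-31)) + 105)*(-19) - 1*4455 = ((39 + 31) + 105)*(-19) - 4455 = (70 + 105)*(-19) - 4455 = 175*(-19) - 4455 = -3325 - 4455 = -7780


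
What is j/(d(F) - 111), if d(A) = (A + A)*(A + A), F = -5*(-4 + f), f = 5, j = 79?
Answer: -79/11 ≈ -7.1818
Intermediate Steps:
F = -5 (F = -5*(-4 + 5) = -5*1 = -5)
d(A) = 4*A² (d(A) = (2*A)*(2*A) = 4*A²)
j/(d(F) - 111) = 79/(4*(-5)² - 111) = 79/(4*25 - 111) = 79/(100 - 111) = 79/(-11) = -1/11*79 = -79/11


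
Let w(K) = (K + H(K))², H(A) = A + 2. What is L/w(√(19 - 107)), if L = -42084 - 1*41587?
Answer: 83671*I/(4*(4*√22 + 87*I)) ≈ 229.75 + 49.546*I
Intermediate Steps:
H(A) = 2 + A
w(K) = (2 + 2*K)² (w(K) = (K + (2 + K))² = (2 + 2*K)²)
L = -83671 (L = -42084 - 41587 = -83671)
L/w(√(19 - 107)) = -83671*1/(4*(1 + √(19 - 107))²) = -83671*1/(4*(1 + √(-88))²) = -83671*1/(4*(1 + 2*I*√22)²) = -83671/(4*(1 + 2*I*√22)²)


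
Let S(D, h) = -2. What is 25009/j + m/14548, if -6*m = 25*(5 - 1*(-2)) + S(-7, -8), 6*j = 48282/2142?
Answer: 4675953745933/702406536 ≈ 6657.0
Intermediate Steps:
j = 8047/2142 (j = (48282/2142)/6 = (48282*(1/2142))/6 = (⅙)*(8047/357) = 8047/2142 ≈ 3.7568)
m = -173/6 (m = -(25*(5 - 1*(-2)) - 2)/6 = -(25*(5 + 2) - 2)/6 = -(25*7 - 2)/6 = -(175 - 2)/6 = -⅙*173 = -173/6 ≈ -28.833)
25009/j + m/14548 = 25009/(8047/2142) - 173/6/14548 = 25009*(2142/8047) - 173/6*1/14548 = 53569278/8047 - 173/87288 = 4675953745933/702406536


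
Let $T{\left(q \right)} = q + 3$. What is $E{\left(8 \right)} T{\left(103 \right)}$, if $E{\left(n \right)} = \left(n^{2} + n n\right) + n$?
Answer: $14416$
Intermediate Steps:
$E{\left(n \right)} = n + 2 n^{2}$ ($E{\left(n \right)} = \left(n^{2} + n^{2}\right) + n = 2 n^{2} + n = n + 2 n^{2}$)
$T{\left(q \right)} = 3 + q$
$E{\left(8 \right)} T{\left(103 \right)} = 8 \left(1 + 2 \cdot 8\right) \left(3 + 103\right) = 8 \left(1 + 16\right) 106 = 8 \cdot 17 \cdot 106 = 136 \cdot 106 = 14416$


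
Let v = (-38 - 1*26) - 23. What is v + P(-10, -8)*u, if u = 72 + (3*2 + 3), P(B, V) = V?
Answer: -735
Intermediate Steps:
u = 81 (u = 72 + (6 + 3) = 72 + 9 = 81)
v = -87 (v = (-38 - 26) - 23 = -64 - 23 = -87)
v + P(-10, -8)*u = -87 - 8*81 = -87 - 648 = -735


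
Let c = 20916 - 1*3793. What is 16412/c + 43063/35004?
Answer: 1311853397/599373492 ≈ 2.1887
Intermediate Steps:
c = 17123 (c = 20916 - 3793 = 17123)
16412/c + 43063/35004 = 16412/17123 + 43063/35004 = 1311853397/599373492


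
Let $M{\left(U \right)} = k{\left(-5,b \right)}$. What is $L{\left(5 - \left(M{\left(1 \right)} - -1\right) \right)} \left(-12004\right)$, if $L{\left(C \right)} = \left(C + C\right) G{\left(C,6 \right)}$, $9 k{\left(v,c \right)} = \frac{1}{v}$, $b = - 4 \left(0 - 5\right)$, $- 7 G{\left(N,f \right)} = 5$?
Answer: $\frac{4345448}{63} \approx 68975.0$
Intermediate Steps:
$G{\left(N,f \right)} = - \frac{5}{7}$ ($G{\left(N,f \right)} = \left(- \frac{1}{7}\right) 5 = - \frac{5}{7}$)
$b = 20$ ($b = \left(-4\right) \left(-5\right) = 20$)
$k{\left(v,c \right)} = \frac{1}{9 v}$
$M{\left(U \right)} = - \frac{1}{45}$ ($M{\left(U \right)} = \frac{1}{9 \left(-5\right)} = \frac{1}{9} \left(- \frac{1}{5}\right) = - \frac{1}{45}$)
$L{\left(C \right)} = - \frac{10 C}{7}$ ($L{\left(C \right)} = \left(C + C\right) \left(- \frac{5}{7}\right) = 2 C \left(- \frac{5}{7}\right) = - \frac{10 C}{7}$)
$L{\left(5 - \left(M{\left(1 \right)} - -1\right) \right)} \left(-12004\right) = - \frac{10 \left(5 - \left(- \frac{1}{45} - -1\right)\right)}{7} \left(-12004\right) = - \frac{10 \left(5 - \left(- \frac{1}{45} + 1\right)\right)}{7} \left(-12004\right) = - \frac{10 \left(5 - \frac{44}{45}\right)}{7} \left(-12004\right) = \left(- \frac{10}{7}\right) \frac{181}{45} \left(-12004\right) = \left(- \frac{362}{63}\right) \left(-12004\right) = \frac{4345448}{63}$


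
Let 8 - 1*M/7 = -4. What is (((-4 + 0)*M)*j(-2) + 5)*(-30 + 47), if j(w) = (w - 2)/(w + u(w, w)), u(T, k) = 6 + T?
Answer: 11509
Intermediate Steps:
M = 84 (M = 56 - 7*(-4) = 56 + 28 = 84)
j(w) = (-2 + w)/(6 + 2*w) (j(w) = (w - 2)/(w + (6 + w)) = (-2 + w)/(6 + 2*w))
(((-4 + 0)*M)*j(-2) + 5)*(-30 + 47) = (((-4 + 0)*84)*((-2 - 2)/(2*(3 - 2))) + 5)*(-30 + 47) = ((-4*84)*((½)*(-4)/1) + 5)*17 = (-168*(-4) + 5)*17 = (-336*(-2) + 5)*17 = (672 + 5)*17 = 677*17 = 11509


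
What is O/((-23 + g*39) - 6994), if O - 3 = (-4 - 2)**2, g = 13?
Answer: -13/2170 ≈ -0.0059908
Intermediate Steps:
O = 39 (O = 3 + (-4 - 2)**2 = 3 + (-6)**2 = 3 + 36 = 39)
O/((-23 + g*39) - 6994) = 39/((-23 + 13*39) - 6994) = 39/((-23 + 507) - 6994) = 39/(484 - 6994) = 39/(-6510) = 39*(-1/6510) = -13/2170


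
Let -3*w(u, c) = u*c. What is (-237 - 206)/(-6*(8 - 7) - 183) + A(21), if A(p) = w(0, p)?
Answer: 443/189 ≈ 2.3439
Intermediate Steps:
w(u, c) = -c*u/3 (w(u, c) = -u*c/3 = -c*u/3)
A(p) = 0 (A(p) = -1/3*p*0 = 0)
(-237 - 206)/(-6*(8 - 7) - 183) + A(21) = (-237 - 206)/(-6*(8 - 7) - 183) + 0 = -443/(-6*1 - 183) + 0 = -443/(-6 - 183) + 0 = -443/(-189) + 0 = -443*(-1/189) + 0 = 443/189 + 0 = 443/189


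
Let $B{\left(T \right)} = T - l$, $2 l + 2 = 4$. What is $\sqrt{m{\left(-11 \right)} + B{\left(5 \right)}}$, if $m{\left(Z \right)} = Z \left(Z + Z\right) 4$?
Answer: $18 \sqrt{3} \approx 31.177$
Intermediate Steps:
$l = 1$ ($l = -1 + \frac{1}{2} \cdot 4 = -1 + 2 = 1$)
$B{\left(T \right)} = -1 + T$ ($B{\left(T \right)} = T - 1 = -1 + T$)
$m{\left(Z \right)} = 8 Z^{2}$ ($m{\left(Z \right)} = Z 2 Z 4 = 2 Z^{2} \cdot 4 = 8 Z^{2}$)
$\sqrt{m{\left(-11 \right)} + B{\left(5 \right)}} = \sqrt{8 \left(-11\right)^{2} + \left(-1 + 5\right)} = \sqrt{8 \cdot 121 + 4} = \sqrt{968 + 4} = \sqrt{972} = 18 \sqrt{3}$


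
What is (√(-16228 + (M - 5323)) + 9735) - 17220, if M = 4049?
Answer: -7485 + I*√17502 ≈ -7485.0 + 132.3*I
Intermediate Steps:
(√(-16228 + (M - 5323)) + 9735) - 17220 = (√(-16228 + (4049 - 5323)) + 9735) - 17220 = (√(-16228 - 1274) + 9735) - 17220 = (√(-17502) + 9735) - 17220 = (I*√17502 + 9735) - 17220 = (9735 + I*√17502) - 17220 = -7485 + I*√17502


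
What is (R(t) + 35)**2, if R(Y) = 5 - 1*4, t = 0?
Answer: 1296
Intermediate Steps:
R(Y) = 1 (R(Y) = 5 - 4 = 1)
(R(t) + 35)**2 = (1 + 35)**2 = 36**2 = 1296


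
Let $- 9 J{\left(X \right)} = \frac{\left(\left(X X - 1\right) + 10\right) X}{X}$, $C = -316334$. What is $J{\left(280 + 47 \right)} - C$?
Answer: $304452$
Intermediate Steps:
$J{\left(X \right)} = -1 - \frac{X^{2}}{9}$ ($J{\left(X \right)} = - \frac{\left(\left(X X - 1\right) + 10\right) X \frac{1}{X}}{9} = - \frac{\left(\left(X^{2} - 1\right) + 10\right) X \frac{1}{X}}{9} = - \frac{\left(\left(-1 + X^{2}\right) + 10\right) X \frac{1}{X}}{9} = - \frac{\left(9 + X^{2}\right) X \frac{1}{X}}{9} = - \frac{X \left(9 + X^{2}\right) \frac{1}{X}}{9} = - \frac{9 + X^{2}}{9} = -1 - \frac{X^{2}}{9}$)
$J{\left(280 + 47 \right)} - C = \left(-1 - \frac{\left(280 + 47\right)^{2}}{9}\right) - -316334 = \left(-1 - \frac{327^{2}}{9}\right) + 316334 = \left(-1 - 11881\right) + 316334 = -11882 + 316334 = 304452$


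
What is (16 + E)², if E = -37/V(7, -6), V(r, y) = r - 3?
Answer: 729/16 ≈ 45.563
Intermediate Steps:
V(r, y) = -3 + r
E = -37/4 (E = -37/(-3 + 7) = -37/4 ≈ -9.2500)
(16 + E)² = (16 - 37/4)² = (27/4)² = 729/16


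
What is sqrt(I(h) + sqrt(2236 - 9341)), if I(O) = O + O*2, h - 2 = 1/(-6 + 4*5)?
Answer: sqrt(1218 + 1372*I*sqrt(145))/14 ≈ 6.7355 + 6.2572*I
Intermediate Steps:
h = 29/14 (h = 2 + 1/(-6 + 4*5) = 2 + 1/(-6 + 20) = 2 + 1/14 = 29/14 ≈ 2.0714)
I(O) = 3*O (I(O) = O + 2*O = 3*O)
sqrt(I(h) + sqrt(2236 - 9341)) = sqrt(3*(29/14) + sqrt(2236 - 9341)) = sqrt(87/14 + sqrt(-7105)) = sqrt(87/14 + 7*I*sqrt(145))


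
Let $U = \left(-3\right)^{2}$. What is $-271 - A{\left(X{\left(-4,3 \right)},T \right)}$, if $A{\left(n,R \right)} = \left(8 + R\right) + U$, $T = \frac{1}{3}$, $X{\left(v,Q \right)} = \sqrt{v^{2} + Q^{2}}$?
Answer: $- \frac{865}{3} \approx -288.33$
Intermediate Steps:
$U = 9$
$X{\left(v,Q \right)} = \sqrt{Q^{2} + v^{2}}$
$T = \frac{1}{3} \approx 0.33333$
$A{\left(n,R \right)} = 17 + R$ ($A{\left(n,R \right)} = \left(8 + R\right) + 9 = 17 + R$)
$-271 - A{\left(X{\left(-4,3 \right)},T \right)} = -271 - \left(17 + \frac{1}{3}\right) = -271 - \frac{52}{3} = - \frac{865}{3}$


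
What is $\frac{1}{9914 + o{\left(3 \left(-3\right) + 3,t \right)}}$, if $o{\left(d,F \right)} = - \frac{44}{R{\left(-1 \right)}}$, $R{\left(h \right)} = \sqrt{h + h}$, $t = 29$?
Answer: $\frac{4957}{49144182} - \frac{11 i \sqrt{2}}{49144182} \approx 0.00010087 - 3.1655 \cdot 10^{-7} i$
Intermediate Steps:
$R{\left(h \right)} = \sqrt{2} \sqrt{h}$ ($R{\left(h \right)} = \sqrt{2 h} = \sqrt{2} \sqrt{h}$)
$o{\left(d,F \right)} = 22 i \sqrt{2}$ ($o{\left(d,F \right)} = - \frac{44}{\sqrt{2} \sqrt{-1}} = - \frac{44}{\sqrt{2} i} = - \frac{44}{i \sqrt{2}} = - 44 \left(- \frac{i \sqrt{2}}{2}\right) = 22 i \sqrt{2}$)
$\frac{1}{9914 + o{\left(3 \left(-3\right) + 3,t \right)}} = \frac{1}{9914 + 22 i \sqrt{2}}$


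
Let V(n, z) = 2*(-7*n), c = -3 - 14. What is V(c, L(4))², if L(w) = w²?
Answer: 56644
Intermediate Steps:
c = -17
V(n, z) = -14*n
V(c, L(4))² = (-14*(-17))² = 238² = 56644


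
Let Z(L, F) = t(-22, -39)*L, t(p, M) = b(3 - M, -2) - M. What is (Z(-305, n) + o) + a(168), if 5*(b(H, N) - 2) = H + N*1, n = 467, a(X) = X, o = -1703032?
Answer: -1717809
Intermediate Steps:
b(H, N) = 2 + H/5 + N/5 (b(H, N) = 2 + (H + N*1)/5 = 2 + (H + N)/5 = 2 + (H/5 + N/5) = 2 + H/5 + N/5)
t(p, M) = 11/5 - 6*M/5 (t(p, M) = (2 + (3 - M)/5 + (1/5)*(-2)) - M = (2 + (3/5 - M/5) - 2/5) - M = (11/5 - M/5) - M = 11/5 - 6*M/5)
Z(L, F) = 49*L (Z(L, F) = (11/5 - 6/5*(-39))*L = (11/5 + 234/5)*L = 49*L)
(Z(-305, n) + o) + a(168) = (49*(-305) - 1703032) + 168 = (-14945 - 1703032) + 168 = -1717977 + 168 = -1717809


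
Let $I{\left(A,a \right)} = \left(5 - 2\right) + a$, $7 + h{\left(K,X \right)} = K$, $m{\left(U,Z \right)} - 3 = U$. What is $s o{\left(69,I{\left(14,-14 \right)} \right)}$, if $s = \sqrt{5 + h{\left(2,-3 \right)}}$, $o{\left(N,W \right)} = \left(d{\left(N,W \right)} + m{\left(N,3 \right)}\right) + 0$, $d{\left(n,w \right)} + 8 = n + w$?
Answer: $0$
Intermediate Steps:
$m{\left(U,Z \right)} = 3 + U$
$h{\left(K,X \right)} = -7 + K$
$d{\left(n,w \right)} = -8 + n + w$ ($d{\left(n,w \right)} = -8 + \left(n + w\right) = -8 + n + w$)
$I{\left(A,a \right)} = 3 + a$
$o{\left(N,W \right)} = -5 + W + 2 N$ ($o{\left(N,W \right)} = \left(\left(-8 + N + W\right) + \left(3 + N\right)\right) + 0 = \left(-5 + W + 2 N\right) + 0 = -5 + W + 2 N$)
$s = 0$ ($s = \sqrt{5 + \left(-7 + 2\right)} = \sqrt{5 - 5} = \sqrt{0} = 0$)
$s o{\left(69,I{\left(14,-14 \right)} \right)} = 0 \left(-5 + \left(3 - 14\right) + 2 \cdot 69\right) = 0 \left(-5 - 11 + 138\right) = 0 \cdot 122 = 0$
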